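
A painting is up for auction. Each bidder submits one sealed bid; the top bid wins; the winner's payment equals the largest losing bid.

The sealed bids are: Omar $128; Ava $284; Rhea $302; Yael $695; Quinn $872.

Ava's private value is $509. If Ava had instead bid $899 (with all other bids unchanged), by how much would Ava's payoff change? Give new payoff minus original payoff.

The highest bid among the other bidders is $872; Ava's bid doesn't change that.
Original bid $284: Ava is not highest (top rival bid is $872); payoff $0.
Alternative bid $899: Ava is highest, pays the top rival bid $872; payoff $509 − $872 = −$363.
Change in payoff = −$363 − ($0) = −$363.

−$363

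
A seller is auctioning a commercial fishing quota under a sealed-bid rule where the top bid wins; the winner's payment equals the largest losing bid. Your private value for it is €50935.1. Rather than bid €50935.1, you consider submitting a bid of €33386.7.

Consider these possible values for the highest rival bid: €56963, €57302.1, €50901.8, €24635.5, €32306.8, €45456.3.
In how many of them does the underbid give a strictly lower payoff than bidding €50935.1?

2

The deviation hurts exactly when the highest competing bid lies strictly between €33386.7 and €50935.1 — underbidding then forfeits a profitable win.
€56963: above both → same outcome either way.
€57302.1: above both → same outcome either way.
€50901.8: inside the interval → strictly worse (loss €33.3).
€24635.5: below both → same outcome either way.
€32306.8: below both → same outcome either way.
€45456.3: inside the interval → strictly worse (loss €5478.8).
Count: 2.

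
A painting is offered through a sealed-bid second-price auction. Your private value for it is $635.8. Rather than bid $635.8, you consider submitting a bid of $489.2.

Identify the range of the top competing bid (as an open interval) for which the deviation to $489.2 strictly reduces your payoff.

($489.2, $635.8)

If the competing bid is below $489.2, both bids win at the same price — no difference.
If it is above $635.8, both bids lose — no difference.
If it lies strictly between $489.2 and $635.8, bidding your value wins at a price below your value (positive payoff) while bidding $489.2 loses (payoff 0).
So the deviation strictly hurts on the open interval ($489.2, $635.8).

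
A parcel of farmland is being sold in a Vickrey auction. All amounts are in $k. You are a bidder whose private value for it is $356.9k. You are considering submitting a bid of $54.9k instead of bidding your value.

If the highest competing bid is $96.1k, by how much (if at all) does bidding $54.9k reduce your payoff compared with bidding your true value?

Bidding your value $356.9k: you win (since $356.9k > $96.1k) and pay $96.1k. Payoff $260.8k.
Bidding $54.9k: you lose. Payoff $0k.
The competing bid $96.1k lies between your shaded bid and your value, so underbidding forfeits an item you could have won at a profitable price.
Loss from deviating = $260.8k − ($0k) = $260.8k.
Truthful bidding weakly dominates here: raising your bid can only win items priced above your value, and lowering it can only forfeit items priced below.

$260.8k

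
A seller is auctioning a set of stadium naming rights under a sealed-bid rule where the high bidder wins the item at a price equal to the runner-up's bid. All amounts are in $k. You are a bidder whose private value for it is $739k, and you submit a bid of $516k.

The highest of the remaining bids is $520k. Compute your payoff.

Your bid $516k is below the highest competing bid $520k, so you lose.
A losing bidder pays nothing and receives nothing: payoff = $0k.

$0k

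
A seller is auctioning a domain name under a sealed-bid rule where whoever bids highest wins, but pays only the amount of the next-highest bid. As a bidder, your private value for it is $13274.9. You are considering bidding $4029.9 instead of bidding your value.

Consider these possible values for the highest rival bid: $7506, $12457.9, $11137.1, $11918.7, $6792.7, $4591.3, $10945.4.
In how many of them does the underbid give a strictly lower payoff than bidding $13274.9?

7

The deviation hurts exactly when the highest competing bid lies strictly between $4029.9 and $13274.9 — underbidding then forfeits a profitable win.
$7506: inside the interval → strictly worse (loss $5768.9).
$12457.9: inside the interval → strictly worse (loss $817).
$11137.1: inside the interval → strictly worse (loss $2137.8).
$11918.7: inside the interval → strictly worse (loss $1356.2).
$6792.7: inside the interval → strictly worse (loss $6482.2).
$4591.3: inside the interval → strictly worse (loss $8683.6).
$10945.4: inside the interval → strictly worse (loss $2329.5).
Count: 7.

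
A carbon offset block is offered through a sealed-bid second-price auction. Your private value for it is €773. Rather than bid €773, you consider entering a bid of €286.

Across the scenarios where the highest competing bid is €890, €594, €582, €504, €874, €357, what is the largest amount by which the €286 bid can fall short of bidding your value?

€416

€890: same outcome either way → loss €0.
€594: truthful gives €179, deviation gives €0 → loss €179.
€582: truthful gives €191, deviation gives €0 → loss €191.
€504: truthful gives €269, deviation gives €0 → loss €269.
€874: same outcome either way → loss €0.
€357: truthful gives €416, deviation gives €0 → loss €416.
Maximum loss: €416.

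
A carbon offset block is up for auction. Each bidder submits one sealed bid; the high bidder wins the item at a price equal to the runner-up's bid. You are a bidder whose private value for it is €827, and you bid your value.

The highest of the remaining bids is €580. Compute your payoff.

Your bid €827 exceeds the highest competing bid €580, so you win.
In a second-price auction the winner pays the second-highest bid, €580.
Payoff = value − price = €827 − €580 = €247.

€247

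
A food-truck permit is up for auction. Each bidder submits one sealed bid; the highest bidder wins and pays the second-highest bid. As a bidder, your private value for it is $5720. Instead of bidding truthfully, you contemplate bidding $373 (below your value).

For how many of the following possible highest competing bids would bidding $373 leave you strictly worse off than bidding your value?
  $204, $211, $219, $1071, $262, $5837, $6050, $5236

The deviation hurts exactly when the highest competing bid lies strictly between $373 and $5720 — underbidding then forfeits a profitable win.
$204: below both → same outcome either way.
$211: below both → same outcome either way.
$219: below both → same outcome either way.
$1071: inside the interval → strictly worse (loss $4649).
$262: below both → same outcome either way.
$5837: above both → same outcome either way.
$6050: above both → same outcome either way.
$5236: inside the interval → strictly worse (loss $484).
Count: 2.

2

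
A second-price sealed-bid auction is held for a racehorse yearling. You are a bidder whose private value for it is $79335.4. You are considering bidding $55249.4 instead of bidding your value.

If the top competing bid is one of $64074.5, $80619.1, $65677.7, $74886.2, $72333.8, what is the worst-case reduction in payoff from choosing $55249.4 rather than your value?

$15260.9

$64074.5: truthful gives $15260.9, deviation gives $0 → loss $15260.9.
$80619.1: same outcome either way → loss $0.
$65677.7: truthful gives $13657.7, deviation gives $0 → loss $13657.7.
$74886.2: truthful gives $4449.2, deviation gives $0 → loss $4449.2.
$72333.8: truthful gives $7001.6, deviation gives $0 → loss $7001.6.
Maximum loss: $15260.9.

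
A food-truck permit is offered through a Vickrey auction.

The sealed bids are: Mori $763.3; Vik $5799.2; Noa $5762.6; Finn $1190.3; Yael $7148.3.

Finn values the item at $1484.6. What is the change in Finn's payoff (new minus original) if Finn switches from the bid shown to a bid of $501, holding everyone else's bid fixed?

$0

The highest bid among the other bidders is $7148.3; Finn's bid doesn't change that.
Original bid $1190.3: Finn is not highest (top rival bid is $7148.3); payoff $0.
Alternative bid $501: Finn is not highest (top rival bid is $7148.3); payoff $0.
Change in payoff = $0 − ($0) = $0.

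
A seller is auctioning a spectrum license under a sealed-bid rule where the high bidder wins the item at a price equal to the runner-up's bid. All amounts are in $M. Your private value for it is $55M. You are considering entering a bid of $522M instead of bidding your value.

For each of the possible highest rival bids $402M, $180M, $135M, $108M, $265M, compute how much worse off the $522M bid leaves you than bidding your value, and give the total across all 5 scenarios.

$815M

The deviation costs you only when the competing bid falls strictly between $55M and $522M; elsewhere both bids give the same outcome.
$402M: truthful payoff $0M, deviation payoff −$347M → loss $347M.
$180M: truthful payoff $0M, deviation payoff −$125M → loss $125M.
$135M: truthful payoff $0M, deviation payoff −$80M → loss $80M.
$108M: truthful payoff $0M, deviation payoff −$53M → loss $53M.
$265M: truthful payoff $0M, deviation payoff −$210M → loss $210M.
Total loss = $347M + $125M + $80M + $53M + $210M = $815M.
Because the price is fixed by the runner-up's bid, deviating from your value can only change a good outcome into a bad one — never the reverse.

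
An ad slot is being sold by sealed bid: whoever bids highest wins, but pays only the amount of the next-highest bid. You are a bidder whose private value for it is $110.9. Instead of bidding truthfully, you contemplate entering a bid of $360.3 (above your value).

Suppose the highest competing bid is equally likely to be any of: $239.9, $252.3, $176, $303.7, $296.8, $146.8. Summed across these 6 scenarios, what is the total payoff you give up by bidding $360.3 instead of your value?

The deviation costs you only when the competing bid falls strictly between $110.9 and $360.3; elsewhere both bids give the same outcome.
$239.9: truthful payoff $0, deviation payoff −$129 → loss $129.
$252.3: truthful payoff $0, deviation payoff −$141.4 → loss $141.4.
$176: truthful payoff $0, deviation payoff −$65.1 → loss $65.1.
$303.7: truthful payoff $0, deviation payoff −$192.8 → loss $192.8.
$296.8: truthful payoff $0, deviation payoff −$185.9 → loss $185.9.
$146.8: truthful payoff $0, deviation payoff −$35.9 → loss $35.9.
Total loss = $129 + $141.4 + $65.1 + $192.8 + $185.9 + $35.9 = $750.1.

$750.1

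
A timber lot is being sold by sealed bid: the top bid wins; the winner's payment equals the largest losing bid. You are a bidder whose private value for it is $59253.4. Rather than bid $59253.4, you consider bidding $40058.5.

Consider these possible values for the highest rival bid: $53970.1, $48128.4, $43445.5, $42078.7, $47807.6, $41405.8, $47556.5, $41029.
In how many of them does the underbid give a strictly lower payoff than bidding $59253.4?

8

The deviation hurts exactly when the highest competing bid lies strictly between $40058.5 and $59253.4 — underbidding then forfeits a profitable win.
$53970.1: inside the interval → strictly worse (loss $5283.3).
$48128.4: inside the interval → strictly worse (loss $11125).
$43445.5: inside the interval → strictly worse (loss $15807.9).
$42078.7: inside the interval → strictly worse (loss $17174.7).
$47807.6: inside the interval → strictly worse (loss $11445.8).
$41405.8: inside the interval → strictly worse (loss $17847.6).
$47556.5: inside the interval → strictly worse (loss $11696.9).
$41029: inside the interval → strictly worse (loss $18224.4).
Count: 8.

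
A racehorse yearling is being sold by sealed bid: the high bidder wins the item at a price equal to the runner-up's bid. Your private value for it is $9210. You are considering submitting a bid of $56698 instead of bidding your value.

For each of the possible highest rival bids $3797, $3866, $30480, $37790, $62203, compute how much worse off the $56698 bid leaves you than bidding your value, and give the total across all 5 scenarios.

$49850

The deviation costs you only when the competing bid falls strictly between $9210 and $56698; elsewhere both bids give the same outcome.
$3797: outcomes coincide → loss $0.
$3866: outcomes coincide → loss $0.
$30480: truthful payoff $0, deviation payoff −$21270 → loss $21270.
$37790: truthful payoff $0, deviation payoff −$28580 → loss $28580.
$62203: outcomes coincide → loss $0.
Total loss = $21270 + $28580 = $49850.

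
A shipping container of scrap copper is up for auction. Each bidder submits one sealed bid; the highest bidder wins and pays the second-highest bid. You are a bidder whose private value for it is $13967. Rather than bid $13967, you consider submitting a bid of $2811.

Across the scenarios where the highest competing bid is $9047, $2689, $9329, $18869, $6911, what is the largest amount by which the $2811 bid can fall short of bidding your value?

$7056

$9047: truthful gives $4920, deviation gives $0 → loss $4920.
$2689: same outcome either way → loss $0.
$9329: truthful gives $4638, deviation gives $0 → loss $4638.
$18869: same outcome either way → loss $0.
$6911: truthful gives $7056, deviation gives $0 → loss $7056.
Maximum loss: $7056.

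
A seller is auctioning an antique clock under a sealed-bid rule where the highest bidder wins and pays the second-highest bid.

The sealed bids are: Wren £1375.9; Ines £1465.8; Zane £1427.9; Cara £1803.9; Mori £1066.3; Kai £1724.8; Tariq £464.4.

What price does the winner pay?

£1724.8

Highest bid: Cara at £1803.9, so Cara wins.
Second-highest bid: Kai at £1724.8 — that is the price the winner pays.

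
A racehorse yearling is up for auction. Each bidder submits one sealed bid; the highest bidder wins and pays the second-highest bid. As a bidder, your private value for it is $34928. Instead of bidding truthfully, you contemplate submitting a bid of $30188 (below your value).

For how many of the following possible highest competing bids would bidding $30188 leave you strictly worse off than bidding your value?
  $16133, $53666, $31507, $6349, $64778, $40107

1

The deviation hurts exactly when the highest competing bid lies strictly between $30188 and $34928 — underbidding then forfeits a profitable win.
$16133: below both → same outcome either way.
$53666: above both → same outcome either way.
$31507: inside the interval → strictly worse (loss $3421).
$6349: below both → same outcome either way.
$64778: above both → same outcome either way.
$40107: above both → same outcome either way.
Count: 1.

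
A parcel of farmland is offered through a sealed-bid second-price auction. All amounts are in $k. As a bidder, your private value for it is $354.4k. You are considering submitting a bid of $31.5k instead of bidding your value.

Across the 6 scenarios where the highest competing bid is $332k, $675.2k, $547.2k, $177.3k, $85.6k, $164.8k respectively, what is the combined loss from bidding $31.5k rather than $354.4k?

The deviation costs you only when the competing bid falls strictly between $31.5k and $354.4k; elsewhere both bids give the same outcome.
$332k: truthful payoff $22.4k, deviation payoff $0k → loss $22.4k.
$675.2k: outcomes coincide → loss $0k.
$547.2k: outcomes coincide → loss $0k.
$177.3k: truthful payoff $177.1k, deviation payoff $0k → loss $177.1k.
$85.6k: truthful payoff $268.8k, deviation payoff $0k → loss $268.8k.
$164.8k: truthful payoff $189.6k, deviation payoff $0k → loss $189.6k.
Total loss = $22.4k + $177.1k + $268.8k + $189.6k = $657.9k.

$657.9k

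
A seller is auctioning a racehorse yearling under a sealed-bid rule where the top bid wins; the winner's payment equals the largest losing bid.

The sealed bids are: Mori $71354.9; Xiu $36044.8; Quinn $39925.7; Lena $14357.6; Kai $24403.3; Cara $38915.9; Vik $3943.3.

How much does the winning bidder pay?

Highest bid: Mori at $71354.9, so Mori wins.
Second-highest bid: Quinn at $39925.7 — that is the price the winner pays.

$39925.7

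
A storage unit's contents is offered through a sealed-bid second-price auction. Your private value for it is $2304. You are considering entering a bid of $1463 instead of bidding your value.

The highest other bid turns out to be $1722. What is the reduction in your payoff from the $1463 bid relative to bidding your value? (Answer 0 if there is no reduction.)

Bidding your value $2304: you win (since $2304 > $1722) and pay $1722. Payoff $582.
Bidding $1463: you lose. Payoff $0.
The competing bid $1722 lies between your shaded bid and your value, so underbidding forfeits an item you could have won at a profitable price.
Loss from deviating = $582 − ($0) = $582.

$582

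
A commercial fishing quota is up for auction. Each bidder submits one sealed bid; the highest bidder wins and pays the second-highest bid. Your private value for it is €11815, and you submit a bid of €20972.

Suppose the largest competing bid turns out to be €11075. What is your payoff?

Your bid €20972 exceeds the highest competing bid €11075, so you win.
In a second-price auction the winner pays the second-highest bid, €11075.
Payoff = value − price = €11815 − €11075 = €740.

€740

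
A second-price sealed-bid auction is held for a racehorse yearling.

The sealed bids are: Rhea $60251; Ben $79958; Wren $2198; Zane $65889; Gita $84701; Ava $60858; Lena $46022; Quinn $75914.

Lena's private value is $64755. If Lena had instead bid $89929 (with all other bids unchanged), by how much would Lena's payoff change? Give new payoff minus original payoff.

−$19946

The highest bid among the other bidders is $84701; Lena's bid doesn't change that.
Original bid $46022: Lena is not highest (top rival bid is $84701); payoff $0.
Alternative bid $89929: Lena is highest, pays the top rival bid $84701; payoff $64755 − $84701 = −$19946.
Change in payoff = −$19946 − ($0) = −$19946.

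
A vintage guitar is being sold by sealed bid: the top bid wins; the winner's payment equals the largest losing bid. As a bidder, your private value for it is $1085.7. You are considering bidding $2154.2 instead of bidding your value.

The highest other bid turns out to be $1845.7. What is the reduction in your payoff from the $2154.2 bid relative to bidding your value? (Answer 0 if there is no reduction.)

Bidding your value $1085.7: you lose (since $1085.7 < $1845.7). Payoff $0.
Bidding $2154.2: you win and pay $1845.7. Payoff $1085.7 − $1845.7 = −$760.
The competing bid $1845.7 lies between your value and your inflated bid, so overbidding wins an item priced above your value.
Loss from deviating = $0 − (−$760) = $760.

$760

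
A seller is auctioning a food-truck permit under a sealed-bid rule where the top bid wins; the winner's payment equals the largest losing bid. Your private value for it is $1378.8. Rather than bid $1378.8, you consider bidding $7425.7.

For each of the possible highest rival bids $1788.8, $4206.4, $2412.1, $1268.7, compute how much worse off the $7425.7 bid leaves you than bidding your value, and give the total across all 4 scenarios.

$4270.9

The deviation costs you only when the competing bid falls strictly between $1378.8 and $7425.7; elsewhere both bids give the same outcome.
$1788.8: truthful payoff $0, deviation payoff −$410 → loss $410.
$4206.4: truthful payoff $0, deviation payoff −$2827.6 → loss $2827.6.
$2412.1: truthful payoff $0, deviation payoff −$1033.3 → loss $1033.3.
$1268.7: outcomes coincide → loss $0.
Total loss = $410 + $2827.6 + $1033.3 = $4270.9.
Truthful bidding weakly dominates here: raising your bid can only win items priced above your value, and lowering it can only forfeit items priced below.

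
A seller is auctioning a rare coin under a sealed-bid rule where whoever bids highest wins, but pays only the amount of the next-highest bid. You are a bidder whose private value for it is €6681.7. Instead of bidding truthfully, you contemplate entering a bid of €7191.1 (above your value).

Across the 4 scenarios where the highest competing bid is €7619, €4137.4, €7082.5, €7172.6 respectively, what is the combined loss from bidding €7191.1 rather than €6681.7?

€891.7

The deviation costs you only when the competing bid falls strictly between €6681.7 and €7191.1; elsewhere both bids give the same outcome.
€7619: outcomes coincide → loss €0.
€4137.4: outcomes coincide → loss €0.
€7082.5: truthful payoff €0, deviation payoff −€400.8 → loss €400.8.
€7172.6: truthful payoff €0, deviation payoff −€490.9 → loss €490.9.
Total loss = €400.8 + €490.9 = €891.7.
In a second-price auction your bid sets only whether you win, not what you pay, so bidding your true value is weakly dominant.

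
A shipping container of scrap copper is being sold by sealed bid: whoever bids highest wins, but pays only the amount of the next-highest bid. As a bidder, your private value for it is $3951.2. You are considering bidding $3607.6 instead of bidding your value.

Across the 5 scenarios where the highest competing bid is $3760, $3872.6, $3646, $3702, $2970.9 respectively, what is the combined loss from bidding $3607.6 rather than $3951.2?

The deviation costs you only when the competing bid falls strictly between $3607.6 and $3951.2; elsewhere both bids give the same outcome.
$3760: truthful payoff $191.2, deviation payoff $0 → loss $191.2.
$3872.6: truthful payoff $78.6, deviation payoff $0 → loss $78.6.
$3646: truthful payoff $305.2, deviation payoff $0 → loss $305.2.
$3702: truthful payoff $249.2, deviation payoff $0 → loss $249.2.
$2970.9: outcomes coincide → loss $0.
Total loss = $191.2 + $78.6 + $305.2 + $249.2 = $824.2.

$824.2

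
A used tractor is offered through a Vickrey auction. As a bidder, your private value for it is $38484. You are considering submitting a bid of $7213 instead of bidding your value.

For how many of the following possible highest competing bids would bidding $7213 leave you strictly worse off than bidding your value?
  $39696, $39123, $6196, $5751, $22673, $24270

The deviation hurts exactly when the highest competing bid lies strictly between $7213 and $38484 — underbidding then forfeits a profitable win.
$39696: above both → same outcome either way.
$39123: above both → same outcome either way.
$6196: below both → same outcome either way.
$5751: below both → same outcome either way.
$22673: inside the interval → strictly worse (loss $15811).
$24270: inside the interval → strictly worse (loss $14214).
Count: 2.

2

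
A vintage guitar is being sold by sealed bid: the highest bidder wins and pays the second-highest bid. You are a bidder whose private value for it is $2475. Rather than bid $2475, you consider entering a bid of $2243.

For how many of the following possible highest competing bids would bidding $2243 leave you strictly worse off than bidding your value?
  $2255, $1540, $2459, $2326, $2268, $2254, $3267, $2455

6

The deviation hurts exactly when the highest competing bid lies strictly between $2243 and $2475 — underbidding then forfeits a profitable win.
$2255: inside the interval → strictly worse (loss $220).
$1540: below both → same outcome either way.
$2459: inside the interval → strictly worse (loss $16).
$2326: inside the interval → strictly worse (loss $149).
$2268: inside the interval → strictly worse (loss $207).
$2254: inside the interval → strictly worse (loss $221).
$3267: above both → same outcome either way.
$2455: inside the interval → strictly worse (loss $20).
Count: 6.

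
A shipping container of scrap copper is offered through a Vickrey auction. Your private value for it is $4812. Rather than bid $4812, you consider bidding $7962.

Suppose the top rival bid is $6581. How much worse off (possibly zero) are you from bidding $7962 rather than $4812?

$1769

Bidding your value $4812: you lose (since $4812 < $6581). Payoff $0.
Bidding $7962: you win and pay $6581. Payoff $4812 − $6581 = −$1769.
The competing bid $6581 lies between your value and your inflated bid, so overbidding wins an item priced above your value.
Loss from deviating = $0 − (−$1769) = $1769.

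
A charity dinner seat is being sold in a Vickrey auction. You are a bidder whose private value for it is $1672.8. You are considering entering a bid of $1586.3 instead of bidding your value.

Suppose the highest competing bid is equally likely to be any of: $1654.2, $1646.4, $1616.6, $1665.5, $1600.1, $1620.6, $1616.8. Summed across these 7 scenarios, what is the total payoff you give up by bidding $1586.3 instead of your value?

$289.4

The deviation costs you only when the competing bid falls strictly between $1586.3 and $1672.8; elsewhere both bids give the same outcome.
$1654.2: truthful payoff $18.6, deviation payoff $0 → loss $18.6.
$1646.4: truthful payoff $26.4, deviation payoff $0 → loss $26.4.
$1616.6: truthful payoff $56.2, deviation payoff $0 → loss $56.2.
$1665.5: truthful payoff $7.3, deviation payoff $0 → loss $7.3.
$1600.1: truthful payoff $72.7, deviation payoff $0 → loss $72.7.
$1620.6: truthful payoff $52.2, deviation payoff $0 → loss $52.2.
$1616.8: truthful payoff $56, deviation payoff $0 → loss $56.
Total loss = $18.6 + $26.4 + $56.2 + $7.3 + $72.7 + $52.2 + $56 = $289.4.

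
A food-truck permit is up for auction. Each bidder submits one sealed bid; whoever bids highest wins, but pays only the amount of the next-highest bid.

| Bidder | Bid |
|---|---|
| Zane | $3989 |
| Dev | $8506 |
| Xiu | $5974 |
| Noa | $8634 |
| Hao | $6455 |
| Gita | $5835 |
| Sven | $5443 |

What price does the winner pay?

Highest bid: Noa at $8634, so Noa wins.
Second-highest bid: Dev at $8506 — that is the price the winner pays.

$8506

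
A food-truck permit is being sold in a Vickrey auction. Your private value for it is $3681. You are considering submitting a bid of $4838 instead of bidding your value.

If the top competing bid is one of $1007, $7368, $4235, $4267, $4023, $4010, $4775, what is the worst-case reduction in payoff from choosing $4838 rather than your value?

$1007: same outcome either way → loss $0.
$7368: same outcome either way → loss $0.
$4235: truthful gives $0, deviation gives −$554 → loss $554.
$4267: truthful gives $0, deviation gives −$586 → loss $586.
$4023: truthful gives $0, deviation gives −$342 → loss $342.
$4010: truthful gives $0, deviation gives −$329 → loss $329.
$4775: truthful gives $0, deviation gives −$1094 → loss $1094.
Maximum loss: $1094.

$1094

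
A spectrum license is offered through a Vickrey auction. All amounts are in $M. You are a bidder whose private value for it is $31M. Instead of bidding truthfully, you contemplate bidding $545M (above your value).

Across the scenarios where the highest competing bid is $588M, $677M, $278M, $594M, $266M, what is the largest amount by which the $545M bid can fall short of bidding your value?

$588M: same outcome either way → loss $0M.
$677M: same outcome either way → loss $0M.
$278M: truthful gives $0M, deviation gives −$247M → loss $247M.
$594M: same outcome either way → loss $0M.
$266M: truthful gives $0M, deviation gives −$235M → loss $235M.
Maximum loss: $247M.

$247M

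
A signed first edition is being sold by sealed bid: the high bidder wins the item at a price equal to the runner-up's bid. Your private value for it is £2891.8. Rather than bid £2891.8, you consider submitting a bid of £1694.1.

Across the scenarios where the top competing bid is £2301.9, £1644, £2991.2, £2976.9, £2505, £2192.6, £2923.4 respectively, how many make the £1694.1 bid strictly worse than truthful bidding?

3

The deviation hurts exactly when the highest competing bid lies strictly between £1694.1 and £2891.8 — underbidding then forfeits a profitable win.
£2301.9: inside the interval → strictly worse (loss £589.9).
£1644: below both → same outcome either way.
£2991.2: above both → same outcome either way.
£2976.9: above both → same outcome either way.
£2505: inside the interval → strictly worse (loss £386.8).
£2192.6: inside the interval → strictly worse (loss £699.2).
£2923.4: above both → same outcome either way.
Count: 3.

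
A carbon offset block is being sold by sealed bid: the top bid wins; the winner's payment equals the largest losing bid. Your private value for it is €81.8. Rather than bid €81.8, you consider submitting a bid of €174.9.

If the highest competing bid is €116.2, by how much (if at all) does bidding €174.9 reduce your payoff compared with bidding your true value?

€34.4

Bidding your value €81.8: you lose (since €81.8 < €116.2). Payoff €0.
Bidding €174.9: you win and pay €116.2. Payoff €81.8 − €116.2 = −€34.4.
The competing bid €116.2 lies between your value and your inflated bid, so overbidding wins an item priced above your value.
Loss from deviating = €0 − (−€34.4) = €34.4.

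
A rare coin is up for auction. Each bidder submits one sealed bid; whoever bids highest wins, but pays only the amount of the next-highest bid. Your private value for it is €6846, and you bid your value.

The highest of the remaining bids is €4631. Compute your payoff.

Your bid €6846 exceeds the highest competing bid €4631, so you win.
In a second-price auction the winner pays the second-highest bid, €4631.
Payoff = value − price = €6846 − €4631 = €2215.

€2215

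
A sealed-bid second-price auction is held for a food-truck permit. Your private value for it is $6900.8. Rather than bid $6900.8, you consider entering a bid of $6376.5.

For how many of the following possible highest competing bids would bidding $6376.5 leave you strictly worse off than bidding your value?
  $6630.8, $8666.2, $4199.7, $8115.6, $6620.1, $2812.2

2

The deviation hurts exactly when the highest competing bid lies strictly between $6376.5 and $6900.8 — underbidding then forfeits a profitable win.
$6630.8: inside the interval → strictly worse (loss $270).
$8666.2: above both → same outcome either way.
$4199.7: below both → same outcome either way.
$8115.6: above both → same outcome either way.
$6620.1: inside the interval → strictly worse (loss $280.7).
$2812.2: below both → same outcome either way.
Count: 2.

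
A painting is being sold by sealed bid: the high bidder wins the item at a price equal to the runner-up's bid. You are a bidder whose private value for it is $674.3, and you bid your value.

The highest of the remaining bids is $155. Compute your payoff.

Your bid $674.3 exceeds the highest competing bid $155, so you win.
In a second-price auction the winner pays the second-highest bid, $155.
Payoff = value − price = $674.3 − $155 = $519.3.

$519.3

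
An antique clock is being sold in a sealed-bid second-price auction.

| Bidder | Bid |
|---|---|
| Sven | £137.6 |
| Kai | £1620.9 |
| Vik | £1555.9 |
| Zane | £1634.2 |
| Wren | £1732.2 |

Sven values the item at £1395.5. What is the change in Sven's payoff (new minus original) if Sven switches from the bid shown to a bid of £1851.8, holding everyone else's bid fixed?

−£336.7

The highest bid among the other bidders is £1732.2; Sven's bid doesn't change that.
Original bid £137.6: Sven is not highest (top rival bid is £1732.2); payoff £0.
Alternative bid £1851.8: Sven is highest, pays the top rival bid £1732.2; payoff £1395.5 − £1732.2 = −£336.7.
Change in payoff = −£336.7 − (£0) = −£336.7.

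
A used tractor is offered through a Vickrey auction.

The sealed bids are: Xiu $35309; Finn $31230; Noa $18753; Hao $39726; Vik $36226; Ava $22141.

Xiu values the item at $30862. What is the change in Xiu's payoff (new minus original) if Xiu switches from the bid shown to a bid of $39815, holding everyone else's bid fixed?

−$8864

The highest bid among the other bidders is $39726; Xiu's bid doesn't change that.
Original bid $35309: Xiu is not highest (top rival bid is $39726); payoff $0.
Alternative bid $39815: Xiu is highest, pays the top rival bid $39726; payoff $30862 − $39726 = −$8864.
Change in payoff = −$8864 − ($0) = −$8864.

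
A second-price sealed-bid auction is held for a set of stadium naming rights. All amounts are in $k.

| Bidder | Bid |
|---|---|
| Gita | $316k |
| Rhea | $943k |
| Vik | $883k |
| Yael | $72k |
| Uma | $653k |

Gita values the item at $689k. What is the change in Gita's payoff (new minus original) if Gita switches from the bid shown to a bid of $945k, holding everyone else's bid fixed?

−$254k

The highest bid among the other bidders is $943k; Gita's bid doesn't change that.
Original bid $316k: Gita is not highest (top rival bid is $943k); payoff $0k.
Alternative bid $945k: Gita is highest, pays the top rival bid $943k; payoff $689k − $943k = −$254k.
Change in payoff = −$254k − ($0k) = −$254k.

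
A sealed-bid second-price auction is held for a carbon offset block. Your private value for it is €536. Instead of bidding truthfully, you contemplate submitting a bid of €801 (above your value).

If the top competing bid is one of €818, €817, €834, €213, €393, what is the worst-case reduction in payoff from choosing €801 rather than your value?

€818: same outcome either way → loss €0.
€817: same outcome either way → loss €0.
€834: same outcome either way → loss €0.
€213: same outcome either way → loss €0.
€393: same outcome either way → loss €0.
Maximum loss: €0.

€0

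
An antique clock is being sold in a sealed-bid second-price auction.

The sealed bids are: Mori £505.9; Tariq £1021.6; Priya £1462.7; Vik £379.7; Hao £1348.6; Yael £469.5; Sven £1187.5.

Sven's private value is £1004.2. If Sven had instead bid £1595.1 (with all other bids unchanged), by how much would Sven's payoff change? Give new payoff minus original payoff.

The highest bid among the other bidders is £1462.7; Sven's bid doesn't change that.
Original bid £1187.5: Sven is not highest (top rival bid is £1462.7); payoff £0.
Alternative bid £1595.1: Sven is highest, pays the top rival bid £1462.7; payoff £1004.2 − £1462.7 = −£458.5.
Change in payoff = −£458.5 − (£0) = −£458.5.

−£458.5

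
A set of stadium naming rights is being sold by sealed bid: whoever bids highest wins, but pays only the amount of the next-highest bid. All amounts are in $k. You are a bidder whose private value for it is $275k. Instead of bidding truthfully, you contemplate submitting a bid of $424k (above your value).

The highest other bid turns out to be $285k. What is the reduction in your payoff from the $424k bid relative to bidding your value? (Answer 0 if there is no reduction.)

Bidding your value $275k: you lose (since $275k < $285k). Payoff $0k.
Bidding $424k: you win and pay $285k. Payoff $275k − $285k = −$10k.
The competing bid $285k lies between your value and your inflated bid, so overbidding wins an item priced above your value.
Loss from deviating = $0k − (−$10k) = $10k.

$10k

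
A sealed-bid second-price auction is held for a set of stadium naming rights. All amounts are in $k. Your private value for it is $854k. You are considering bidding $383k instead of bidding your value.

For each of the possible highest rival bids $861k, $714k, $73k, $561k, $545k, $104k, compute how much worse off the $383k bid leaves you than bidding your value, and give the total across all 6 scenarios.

$742k

The deviation costs you only when the competing bid falls strictly between $383k and $854k; elsewhere both bids give the same outcome.
$861k: outcomes coincide → loss $0k.
$714k: truthful payoff $140k, deviation payoff $0k → loss $140k.
$73k: outcomes coincide → loss $0k.
$561k: truthful payoff $293k, deviation payoff $0k → loss $293k.
$545k: truthful payoff $309k, deviation payoff $0k → loss $309k.
$104k: outcomes coincide → loss $0k.
Total loss = $140k + $293k + $309k = $742k.
In a second-price auction your bid sets only whether you win, not what you pay, so bidding your true value is weakly dominant.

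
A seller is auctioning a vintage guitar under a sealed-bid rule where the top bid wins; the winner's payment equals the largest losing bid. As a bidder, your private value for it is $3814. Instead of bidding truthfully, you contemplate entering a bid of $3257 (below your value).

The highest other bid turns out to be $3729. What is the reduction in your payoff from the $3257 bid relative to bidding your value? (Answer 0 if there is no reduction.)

$85

Bidding your value $3814: you win (since $3814 > $3729) and pay $3729. Payoff $85.
Bidding $3257: you lose. Payoff $0.
The competing bid $3729 lies between your shaded bid and your value, so underbidding forfeits an item you could have won at a profitable price.
Loss from deviating = $85 − ($0) = $85.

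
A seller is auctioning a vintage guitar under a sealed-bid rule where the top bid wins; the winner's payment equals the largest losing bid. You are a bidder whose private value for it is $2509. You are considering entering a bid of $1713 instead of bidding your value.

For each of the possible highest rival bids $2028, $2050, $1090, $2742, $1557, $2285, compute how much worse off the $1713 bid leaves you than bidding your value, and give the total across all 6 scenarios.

The deviation costs you only when the competing bid falls strictly between $1713 and $2509; elsewhere both bids give the same outcome.
$2028: truthful payoff $481, deviation payoff $0 → loss $481.
$2050: truthful payoff $459, deviation payoff $0 → loss $459.
$1090: outcomes coincide → loss $0.
$2742: outcomes coincide → loss $0.
$1557: outcomes coincide → loss $0.
$2285: truthful payoff $224, deviation payoff $0 → loss $224.
Total loss = $481 + $459 + $224 = $1164.
In a second-price auction your bid sets only whether you win, not what you pay, so bidding your true value is weakly dominant.

$1164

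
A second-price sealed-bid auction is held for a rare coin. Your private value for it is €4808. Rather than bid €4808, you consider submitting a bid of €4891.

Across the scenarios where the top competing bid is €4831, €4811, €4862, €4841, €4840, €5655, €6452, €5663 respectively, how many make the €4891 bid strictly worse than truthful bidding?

The deviation hurts exactly when the highest competing bid lies strictly between €4808 and €4891 — overbidding then wins at a price above your value.
€4831: inside the interval → strictly worse (loss €23).
€4811: inside the interval → strictly worse (loss €3).
€4862: inside the interval → strictly worse (loss €54).
€4841: inside the interval → strictly worse (loss €33).
€4840: inside the interval → strictly worse (loss €32).
€5655: above both → same outcome either way.
€6452: above both → same outcome either way.
€5663: above both → same outcome either way.
Count: 5.

5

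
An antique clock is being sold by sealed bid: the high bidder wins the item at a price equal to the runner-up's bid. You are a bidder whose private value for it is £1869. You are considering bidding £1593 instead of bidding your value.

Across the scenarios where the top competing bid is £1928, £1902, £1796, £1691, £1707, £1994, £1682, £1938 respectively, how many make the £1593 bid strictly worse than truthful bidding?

4

The deviation hurts exactly when the highest competing bid lies strictly between £1593 and £1869 — underbidding then forfeits a profitable win.
£1928: above both → same outcome either way.
£1902: above both → same outcome either way.
£1796: inside the interval → strictly worse (loss £73).
£1691: inside the interval → strictly worse (loss £178).
£1707: inside the interval → strictly worse (loss £162).
£1994: above both → same outcome either way.
£1682: inside the interval → strictly worse (loss £187).
£1938: above both → same outcome either way.
Count: 4.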